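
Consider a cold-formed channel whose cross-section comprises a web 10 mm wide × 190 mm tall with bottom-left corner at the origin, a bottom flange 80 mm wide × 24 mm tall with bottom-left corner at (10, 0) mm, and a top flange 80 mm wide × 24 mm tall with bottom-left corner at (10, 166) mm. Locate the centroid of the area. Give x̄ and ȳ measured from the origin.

x̄ = 35.10 mm, ȳ = 95.00 mm

Part | A | x̄ᵢ | ȳᵢ | A·x̄ᵢ | A·ȳᵢ
web | 1900.00 | 5.00 | 95.00 | 9500.00 | 180500.00
bottom flange | 1920.00 | 50.00 | 12.00 | 96000.00 | 23040.00
top flange | 1920.00 | 50.00 | 178.00 | 96000.00 | 341760.00
Σ | 5740.00 |  |  | 201500.00 | 545300.00
x̄ = 201500.00 / 5740.00 = 35.10 mm
ȳ = 545300.00 / 5740.00 = 95.00 mm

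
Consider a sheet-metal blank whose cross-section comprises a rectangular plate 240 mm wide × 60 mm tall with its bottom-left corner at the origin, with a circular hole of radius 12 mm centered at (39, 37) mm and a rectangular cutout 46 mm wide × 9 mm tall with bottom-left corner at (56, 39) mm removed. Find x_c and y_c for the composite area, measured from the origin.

x_c = 123.96 mm, y_c = 29.35 mm

plate: A = 240 × 60 = 14400.00, centroid at (120.00, 30.00).
hole 1: A = −π·12² = -452.39, centroid at (39.00, 37.00).
hole 2: A = −(46 × 9) = -414.00, centroid at (79.00, 43.50).
ΣA = 13533.61 mm²
ΣAx_c = (14400.00)(120.00) + (-452.39)(39.00) + (-414.00)(79.00) = 1677650.82 mm³
ΣAy_c = (14400.00)(30.00) + (-452.39)(37.00) + (-414.00)(43.50) = 397252.59 mm³
x_c = 1677650.82 / 13533.61 = 123.96 mm
y_c = 397252.59 / 13533.61 = 29.35 mm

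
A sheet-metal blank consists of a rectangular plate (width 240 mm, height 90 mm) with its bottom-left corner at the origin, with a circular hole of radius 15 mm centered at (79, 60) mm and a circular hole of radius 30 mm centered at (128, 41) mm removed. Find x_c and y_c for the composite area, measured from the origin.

plate: A = 240 × 90 = 21600.00, centroid at (120.00, 45.00).
hole 1: A = −π·15² = -706.86, centroid at (79.00, 60.00).
hole 2: A = −π·30² = -2827.43, centroid at (128.00, 41.00).
ΣA = 18065.71 mm², ΣAx_c = 2174246.72 mm³, ΣAy_c = 813663.73 mm³.
x_c = 2174246.72/18065.71 = 120.35 mm; y_c = 813663.73/18065.71 = 45.04 mm.

x_c = 120.35 mm, y_c = 45.04 mm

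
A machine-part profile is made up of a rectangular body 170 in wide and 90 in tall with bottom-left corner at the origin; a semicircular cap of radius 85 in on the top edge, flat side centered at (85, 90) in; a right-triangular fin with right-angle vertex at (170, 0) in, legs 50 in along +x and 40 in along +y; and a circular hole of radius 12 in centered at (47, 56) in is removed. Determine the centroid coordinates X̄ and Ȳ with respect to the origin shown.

rectangular body: A = 170 × 90 = 15300.00, centroid at (85.00, 45.00).
semicircular top: A = ½π·85² = 11349.00, centroid at (85.00, 126.08).
triangular fin: A = ½·50·40 = 1000.00, centroid at (186.67, 13.33).
hole: A = −π·12² = -452.39, centroid at (47.00, 56.00).
ΣA = 27196.61 in², ΣAX̄ = 2430569.66 in³, ΣAȲ = 2107326.51 in³.
X̄ = 2430569.66/27196.61 = 89.37 in; Ȳ = 2107326.51/27196.61 = 77.48 in.

X̄ = 89.37 in, Ȳ = 77.48 in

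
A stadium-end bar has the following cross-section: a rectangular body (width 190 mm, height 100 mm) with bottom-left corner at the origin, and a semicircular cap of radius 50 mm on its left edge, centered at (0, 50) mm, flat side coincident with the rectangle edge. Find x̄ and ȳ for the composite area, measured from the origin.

x̄ = 75.09 mm, ȳ = 50.00 mm

Part | A | x̄ᵢ | ȳᵢ | A·x̄ᵢ | A·ȳᵢ
rectangular body | 19000.00 | 95.00 | 50.00 | 1805000.00 | 950000.00
semicircular end | 3926.99 | -21.22 | 50.00 | -83333.33 | 196349.54
Σ | 22926.99 |  |  | 1721666.67 | 1146349.54
x̄ = 1721666.67 / 22926.99 = 75.09 mm
ȳ = 1146349.54 / 22926.99 = 50.00 mm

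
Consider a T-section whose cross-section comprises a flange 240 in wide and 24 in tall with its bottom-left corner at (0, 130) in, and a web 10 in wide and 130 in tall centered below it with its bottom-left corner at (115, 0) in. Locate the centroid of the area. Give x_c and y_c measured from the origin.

x_c = 120.00 in, y_c = 127.82 in

web: A = 10 × 130 = 1300.00, centroid at (120.00, 65.00).
flange: A = 240 × 24 = 5760.00, centroid at (120.00, 142.00).
ΣA = 7060.00 in²
ΣAx_c = (1300.00)(120.00) + (5760.00)(120.00) = 847200.00 in³
ΣAy_c = (1300.00)(65.00) + (5760.00)(142.00) = 902420.00 in³
x_c = 847200.00 / 7060.00 = 120.00 in
y_c = 902420.00 / 7060.00 = 127.82 in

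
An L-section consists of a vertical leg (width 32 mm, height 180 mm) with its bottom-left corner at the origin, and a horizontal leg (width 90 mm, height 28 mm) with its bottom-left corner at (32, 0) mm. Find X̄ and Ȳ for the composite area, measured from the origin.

vertical leg: A = 32 × 180 = 5760.00, centroid at (16.00, 90.00).
horizontal leg: A = 90 × 28 = 2520.00, centroid at (77.00, 14.00).
ΣA = 8280.00 mm²
ΣAX̄ = (5760.00)(16.00) + (2520.00)(77.00) = 286200.00 mm³
ΣAȲ = (5760.00)(90.00) + (2520.00)(14.00) = 553680.00 mm³
X̄ = 286200.00 / 8280.00 = 34.57 mm
Ȳ = 553680.00 / 8280.00 = 66.87 mm

X̄ = 34.57 mm, Ȳ = 66.87 mm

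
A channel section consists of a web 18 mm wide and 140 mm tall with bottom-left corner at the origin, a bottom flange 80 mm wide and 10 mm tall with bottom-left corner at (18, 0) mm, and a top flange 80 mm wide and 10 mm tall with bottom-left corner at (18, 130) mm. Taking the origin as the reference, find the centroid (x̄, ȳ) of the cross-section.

Part | A | x̄ᵢ | ȳᵢ | A·x̄ᵢ | A·ȳᵢ
web | 2520.00 | 9.00 | 70.00 | 22680.00 | 176400.00
bottom flange | 800.00 | 58.00 | 5.00 | 46400.00 | 4000.00
top flange | 800.00 | 58.00 | 135.00 | 46400.00 | 108000.00
Σ | 4120.00 |  |  | 115480.00 | 288400.00
x̄ = 115480.00 / 4120.00 = 28.03 mm
ȳ = 288400.00 / 4120.00 = 70.00 mm

x̄ = 28.03 mm, ȳ = 70.00 mm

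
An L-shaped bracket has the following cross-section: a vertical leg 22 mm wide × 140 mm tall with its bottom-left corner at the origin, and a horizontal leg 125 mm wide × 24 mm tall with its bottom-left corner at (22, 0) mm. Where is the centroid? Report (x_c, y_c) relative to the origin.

x_c = 47.27 mm, y_c = 41.38 mm

vertical leg: A = 22 × 140 = 3080.00, centroid at (11.00, 70.00).
horizontal leg: A = 125 × 24 = 3000.00, centroid at (84.50, 12.00).
ΣA = 6080.00 mm², ΣAx_c = 287380.00 mm³, ΣAy_c = 251600.00 mm³.
x_c = 287380.00/6080.00 = 47.27 mm; y_c = 251600.00/6080.00 = 41.38 mm.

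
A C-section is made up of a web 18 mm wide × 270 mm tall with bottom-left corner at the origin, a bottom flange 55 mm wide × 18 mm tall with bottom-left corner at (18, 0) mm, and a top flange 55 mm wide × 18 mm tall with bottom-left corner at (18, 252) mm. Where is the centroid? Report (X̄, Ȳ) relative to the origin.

X̄ = 19.57 mm, Ȳ = 135.00 mm

web: A = 18 × 270 = 4860.00, centroid at (9.00, 135.00).
bottom flange: A = 55 × 18 = 990.00, centroid at (45.50, 9.00).
top flange: A = 55 × 18 = 990.00, centroid at (45.50, 261.00).
ΣA = 6840.00 mm²
ΣAX̄ = (4860.00)(9.00) + (990.00)(45.50) + (990.00)(45.50) = 133830.00 mm³
ΣAȲ = (4860.00)(135.00) + (990.00)(9.00) + (990.00)(261.00) = 923400.00 mm³
X̄ = 133830.00 / 6840.00 = 19.57 mm
Ȳ = 923400.00 / 6840.00 = 135.00 mm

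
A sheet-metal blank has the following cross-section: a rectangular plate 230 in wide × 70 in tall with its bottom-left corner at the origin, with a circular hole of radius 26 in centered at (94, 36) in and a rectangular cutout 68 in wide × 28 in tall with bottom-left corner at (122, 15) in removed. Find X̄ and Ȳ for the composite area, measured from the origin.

X̄ = 112.23 in, Ȳ = 35.77 in

plate: A = 230 × 70 = 16100.00, centroid at (115.00, 35.00).
hole 1: A = −π·26² = -2123.72, centroid at (94.00, 36.00).
hole 2: A = −(68 × 28) = -1904.00, centroid at (156.00, 29.00).
ΣA = 12072.28 in², ΣAX̄ = 1354846.64 in³, ΣAȲ = 431830.20 in³.
X̄ = 1354846.64/12072.28 = 112.23 in; Ȳ = 431830.20/12072.28 = 35.77 in.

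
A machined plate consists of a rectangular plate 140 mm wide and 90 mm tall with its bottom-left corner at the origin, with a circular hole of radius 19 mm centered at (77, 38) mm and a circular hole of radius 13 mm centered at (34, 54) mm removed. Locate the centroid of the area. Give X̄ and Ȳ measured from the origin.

plate: A = 140 × 90 = 12600.00, centroid at (70.00, 45.00).
hole 1: A = −π·19² = -1134.11, centroid at (77.00, 38.00).
hole 2: A = −π·13² = -530.93, centroid at (34.00, 54.00).
ΣA = 10934.96 mm²
ΣAX̄ = (12600.00)(70.00) + (-1134.11)(77.00) + (-530.93)(34.00) = 776621.56 mm³
ΣAȲ = (12600.00)(45.00) + (-1134.11)(38.00) + (-530.93)(54.00) = 495233.46 mm³
X̄ = 776621.56 / 10934.96 = 71.02 mm
Ȳ = 495233.46 / 10934.96 = 45.29 mm

X̄ = 71.02 mm, Ȳ = 45.29 mm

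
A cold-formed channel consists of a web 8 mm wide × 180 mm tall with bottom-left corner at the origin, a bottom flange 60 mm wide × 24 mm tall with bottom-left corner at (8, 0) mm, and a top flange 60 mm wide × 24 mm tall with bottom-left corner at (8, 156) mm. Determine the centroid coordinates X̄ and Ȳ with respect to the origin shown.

X̄ = 26.67 mm, Ȳ = 90.00 mm

web: A = 8 × 180 = 1440.00, centroid at (4.00, 90.00).
bottom flange: A = 60 × 24 = 1440.00, centroid at (38.00, 12.00).
top flange: A = 60 × 24 = 1440.00, centroid at (38.00, 168.00).
ΣA = 4320.00 mm²
ΣAX̄ = (1440.00)(4.00) + (1440.00)(38.00) + (1440.00)(38.00) = 115200.00 mm³
ΣAȲ = (1440.00)(90.00) + (1440.00)(12.00) + (1440.00)(168.00) = 388800.00 mm³
X̄ = 115200.00 / 4320.00 = 26.67 mm
Ȳ = 388800.00 / 4320.00 = 90.00 mm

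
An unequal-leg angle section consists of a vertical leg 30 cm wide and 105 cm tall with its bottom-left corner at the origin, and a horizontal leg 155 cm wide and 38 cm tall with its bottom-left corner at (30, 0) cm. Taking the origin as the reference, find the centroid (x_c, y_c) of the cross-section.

x_c = 75.27 cm, y_c = 30.67 cm

vertical leg: A = 30 × 105 = 3150.00, centroid at (15.00, 52.50).
horizontal leg: A = 155 × 38 = 5890.00, centroid at (107.50, 19.00).
ΣA = 9040.00 cm²
ΣAx_c = (3150.00)(15.00) + (5890.00)(107.50) = 680425.00 cm³
ΣAy_c = (3150.00)(52.50) + (5890.00)(19.00) = 277285.00 cm³
x_c = 680425.00 / 9040.00 = 75.27 cm
y_c = 277285.00 / 9040.00 = 30.67 cm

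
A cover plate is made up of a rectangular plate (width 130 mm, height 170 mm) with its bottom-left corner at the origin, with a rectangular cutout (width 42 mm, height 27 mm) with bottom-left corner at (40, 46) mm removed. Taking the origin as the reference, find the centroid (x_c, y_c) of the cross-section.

x_c = 65.22 mm, y_c = 86.38 mm

Part | A | x̄ᵢ | ȳᵢ | A·x̄ᵢ | A·ȳᵢ
plate | 22100.00 | 65.00 | 85.00 | 1436500.00 | 1878500.00
hole | -1134.00 | 61.00 | 59.50 | -69174.00 | -67473.00
Σ | 20966.00 |  |  | 1367326.00 | 1811027.00
x_c = 1367326.00 / 20966.00 = 65.22 mm
y_c = 1811027.00 / 20966.00 = 86.38 mm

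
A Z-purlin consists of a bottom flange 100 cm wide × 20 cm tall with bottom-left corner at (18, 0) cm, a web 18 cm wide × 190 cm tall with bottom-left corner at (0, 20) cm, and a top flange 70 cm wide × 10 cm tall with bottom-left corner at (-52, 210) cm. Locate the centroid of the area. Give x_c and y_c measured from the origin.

Part | A | x̄ᵢ | ȳᵢ | A·x̄ᵢ | A·ȳᵢ
bottom flange | 2000.00 | 68.00 | 10.00 | 136000.00 | 20000.00
web | 3420.00 | 9.00 | 115.00 | 30780.00 | 393300.00
top flange | 700.00 | -17.00 | 215.00 | -11900.00 | 150500.00
Σ | 6120.00 |  |  | 154880.00 | 563800.00
x_c = 154880.00 / 6120.00 = 25.31 cm
y_c = 563800.00 / 6120.00 = 92.12 cm

x_c = 25.31 cm, y_c = 92.12 cm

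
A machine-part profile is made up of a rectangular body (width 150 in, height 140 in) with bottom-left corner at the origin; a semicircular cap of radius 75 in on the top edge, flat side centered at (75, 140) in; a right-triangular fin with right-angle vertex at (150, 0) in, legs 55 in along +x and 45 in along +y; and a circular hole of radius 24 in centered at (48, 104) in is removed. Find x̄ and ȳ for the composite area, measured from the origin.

rectangular body: A = 150 × 140 = 21000.00, centroid at (75.00, 70.00).
semicircular top: A = ½π·75² = 8835.73, centroid at (75.00, 171.83).
triangular fin: A = ½·55·45 = 1237.50, centroid at (168.33, 15.00).
hole: A = −π·24² = -1809.56, centroid at (48.00, 104.00).
ΣA = 29263.67 in²
ΣAx̄ = (21000.00)(75.00) + (8835.73)(75.00) + (1237.50)(168.33) + (-1809.56)(48.00) = 2359133.45 in³
ΣAȳ = (21000.00)(70.00) + (8835.73)(171.83) + (1237.50)(15.00) + (-1809.56)(104.00) = 2818620.64 in³
x̄ = 2359133.45 / 29263.67 = 80.62 in
ȳ = 2818620.64 / 29263.67 = 96.32 in

x̄ = 80.62 in, ȳ = 96.32 in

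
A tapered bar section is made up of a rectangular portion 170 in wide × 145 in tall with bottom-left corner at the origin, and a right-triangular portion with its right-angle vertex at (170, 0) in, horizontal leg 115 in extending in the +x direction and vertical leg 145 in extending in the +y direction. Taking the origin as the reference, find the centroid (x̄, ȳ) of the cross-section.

x̄ = 116.17 in, ȳ = 66.39 in

Part | A | x̄ᵢ | ȳᵢ | A·x̄ᵢ | A·ȳᵢ
rectangular portion | 24650.00 | 85.00 | 72.50 | 2095250.00 | 1787125.00
triangular portion | 8337.50 | 208.33 | 48.33 | 1736979.17 | 402979.17
Σ | 32987.50 |  |  | 3832229.17 | 2190104.17
x̄ = 3832229.17 / 32987.50 = 116.17 in
ȳ = 2190104.17 / 32987.50 = 66.39 in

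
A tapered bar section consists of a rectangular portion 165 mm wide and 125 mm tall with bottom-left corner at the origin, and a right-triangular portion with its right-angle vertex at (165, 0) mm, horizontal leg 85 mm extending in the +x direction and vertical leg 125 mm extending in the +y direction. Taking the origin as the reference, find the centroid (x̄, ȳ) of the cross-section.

x̄ = 105.20 mm, ȳ = 58.23 mm

rectangular portion: A = 165 × 125 = 20625.00, centroid at (82.50, 62.50).
triangular portion: A = ½·85·125 = 5312.50, centroid at (193.33, 41.67).
ΣA = 25937.50 mm², ΣAx̄ = 2728645.83 mm³, ΣAȳ = 1510416.67 mm³.
x̄ = 2728645.83/25937.50 = 105.20 mm; ȳ = 1510416.67/25937.50 = 58.23 mm.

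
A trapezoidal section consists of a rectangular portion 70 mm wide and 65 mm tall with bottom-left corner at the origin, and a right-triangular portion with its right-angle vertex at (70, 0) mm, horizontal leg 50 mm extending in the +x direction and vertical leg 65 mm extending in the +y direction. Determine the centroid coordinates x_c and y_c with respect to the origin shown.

rectangular portion: A = 70 × 65 = 4550.00, centroid at (35.00, 32.50).
triangular portion: A = ½·50·65 = 1625.00, centroid at (86.67, 21.67).
ΣA = 6175.00 mm², ΣAx_c = 300083.33 mm³, ΣAy_c = 183083.33 mm³.
x_c = 300083.33/6175.00 = 48.60 mm; y_c = 183083.33/6175.00 = 29.65 mm.

x_c = 48.60 mm, y_c = 29.65 mm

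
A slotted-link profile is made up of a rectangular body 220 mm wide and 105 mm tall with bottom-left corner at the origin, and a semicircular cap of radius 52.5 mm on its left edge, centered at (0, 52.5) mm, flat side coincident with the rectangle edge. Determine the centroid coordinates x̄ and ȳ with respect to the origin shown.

Part | A | x̄ᵢ | ȳᵢ | A·x̄ᵢ | A·ȳᵢ
rectangular body | 23100.00 | 110.00 | 52.50 | 2541000.00 | 1212750.00
semicircular end | 4329.51 | -22.28 | 52.50 | -96468.75 | 227299.14
Σ | 27429.51 |  |  | 2444531.25 | 1440049.14
x̄ = 2444531.25 / 27429.51 = 89.12 mm
ȳ = 1440049.14 / 27429.51 = 52.50 mm

x̄ = 89.12 mm, ȳ = 52.50 mm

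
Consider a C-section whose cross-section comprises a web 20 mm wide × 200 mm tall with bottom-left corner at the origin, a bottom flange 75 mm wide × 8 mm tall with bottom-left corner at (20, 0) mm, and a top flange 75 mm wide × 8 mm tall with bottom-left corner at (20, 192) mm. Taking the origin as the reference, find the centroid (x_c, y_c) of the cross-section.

x_c = 20.96 mm, y_c = 100.00 mm

web: A = 20 × 200 = 4000.00, centroid at (10.00, 100.00).
bottom flange: A = 75 × 8 = 600.00, centroid at (57.50, 4.00).
top flange: A = 75 × 8 = 600.00, centroid at (57.50, 196.00).
ΣA = 5200.00 mm²
ΣAx_c = (4000.00)(10.00) + (600.00)(57.50) + (600.00)(57.50) = 109000.00 mm³
ΣAy_c = (4000.00)(100.00) + (600.00)(4.00) + (600.00)(196.00) = 520000.00 mm³
x_c = 109000.00 / 5200.00 = 20.96 mm
y_c = 520000.00 / 5200.00 = 100.00 mm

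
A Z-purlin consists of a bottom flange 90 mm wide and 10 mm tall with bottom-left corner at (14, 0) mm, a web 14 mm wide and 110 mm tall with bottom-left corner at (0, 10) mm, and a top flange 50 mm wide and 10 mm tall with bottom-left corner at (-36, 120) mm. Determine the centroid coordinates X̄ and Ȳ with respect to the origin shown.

X̄ = 19.86 mm, Ȳ = 56.84 mm

bottom flange: A = 90 × 10 = 900.00, centroid at (59.00, 5.00).
web: A = 14 × 110 = 1540.00, centroid at (7.00, 65.00).
top flange: A = 50 × 10 = 500.00, centroid at (-11.00, 125.00).
ΣA = 2940.00 mm², ΣAX̄ = 58380.00 mm³, ΣAȲ = 167100.00 mm³.
X̄ = 58380.00/2940.00 = 19.86 mm; Ȳ = 167100.00/2940.00 = 56.84 mm.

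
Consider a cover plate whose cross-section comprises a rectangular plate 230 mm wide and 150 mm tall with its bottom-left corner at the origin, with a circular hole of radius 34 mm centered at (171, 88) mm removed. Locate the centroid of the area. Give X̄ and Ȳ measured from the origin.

plate: A = 230 × 150 = 34500.00, centroid at (115.00, 75.00).
hole: A = −π·34² = -3631.68, centroid at (171.00, 88.00).
ΣA = 30868.32 mm², ΣAX̄ = 3346482.53 mm³, ΣAȲ = 2267912.06 mm³.
X̄ = 3346482.53/30868.32 = 108.41 mm; Ȳ = 2267912.06/30868.32 = 73.47 mm.

X̄ = 108.41 mm, Ȳ = 73.47 mm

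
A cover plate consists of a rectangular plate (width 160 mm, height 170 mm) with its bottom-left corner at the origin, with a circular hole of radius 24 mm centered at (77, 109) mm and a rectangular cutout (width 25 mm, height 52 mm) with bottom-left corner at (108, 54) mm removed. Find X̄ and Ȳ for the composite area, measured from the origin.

X̄ = 78.04 mm, Ȳ = 83.47 mm

Part | A | x̄ᵢ | ȳᵢ | A·x̄ᵢ | A·ȳᵢ
plate | 27200.00 | 80.00 | 85.00 | 2176000.00 | 2312000.00
hole 1 | -1809.56 | 77.00 | 109.00 | -139335.92 | -197241.75
hole 2 | -1300.00 | 120.50 | 80.00 | -156650.00 | -104000.00
Σ | 24090.44 |  |  | 1880014.08 | 2010758.25
X̄ = 1880014.08 / 24090.44 = 78.04 mm
Ȳ = 2010758.25 / 24090.44 = 83.47 mm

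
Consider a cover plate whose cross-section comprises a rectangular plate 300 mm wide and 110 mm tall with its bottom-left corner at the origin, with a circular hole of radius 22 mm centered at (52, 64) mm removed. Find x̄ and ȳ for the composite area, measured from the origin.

x̄ = 154.73 mm, ȳ = 54.57 mm

Part | A | x̄ᵢ | ȳᵢ | A·x̄ᵢ | A·ȳᵢ
plate | 33000.00 | 150.00 | 55.00 | 4950000.00 | 1815000.00
hole | -1520.53 | 52.00 | 64.00 | -79067.60 | -97313.97
Σ | 31479.47 |  |  | 4870932.40 | 1717686.03
x̄ = 4870932.40 / 31479.47 = 154.73 mm
ȳ = 1717686.03 / 31479.47 = 54.57 mm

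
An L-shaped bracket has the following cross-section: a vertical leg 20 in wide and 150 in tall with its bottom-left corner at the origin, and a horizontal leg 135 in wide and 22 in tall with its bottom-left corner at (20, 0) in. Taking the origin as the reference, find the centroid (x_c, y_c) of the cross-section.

vertical leg: A = 20 × 150 = 3000.00, centroid at (10.00, 75.00).
horizontal leg: A = 135 × 22 = 2970.00, centroid at (87.50, 11.00).
ΣA = 5970.00 in²
ΣAx_c = (3000.00)(10.00) + (2970.00)(87.50) = 289875.00 in³
ΣAy_c = (3000.00)(75.00) + (2970.00)(11.00) = 257670.00 in³
x_c = 289875.00 / 5970.00 = 48.56 in
y_c = 257670.00 / 5970.00 = 43.16 in

x_c = 48.56 in, y_c = 43.16 in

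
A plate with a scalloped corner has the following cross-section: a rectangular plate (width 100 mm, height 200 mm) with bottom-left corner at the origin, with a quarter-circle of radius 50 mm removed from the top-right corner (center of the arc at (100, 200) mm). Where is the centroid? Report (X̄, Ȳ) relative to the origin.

X̄ = 46.87 mm, Ȳ = 91.42 mm

plate: A = 100 × 200 = 20000.00, centroid at (50.00, 100.00).
removed quarter-circle: A = −¼π·50² = -1963.50, centroid at (78.78, 178.78).
ΣA = 18036.50 mm², ΣAX̄ = 845317.13 mm³, ΣAȲ = 1648967.58 mm³.
X̄ = 845317.13/18036.50 = 46.87 mm; Ȳ = 1648967.58/18036.50 = 91.42 mm.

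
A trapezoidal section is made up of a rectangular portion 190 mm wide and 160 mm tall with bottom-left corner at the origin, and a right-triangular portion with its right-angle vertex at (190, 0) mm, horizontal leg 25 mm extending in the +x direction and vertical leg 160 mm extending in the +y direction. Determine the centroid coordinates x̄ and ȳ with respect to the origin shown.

x̄ = 101.38 mm, ȳ = 78.35 mm

Part | A | x̄ᵢ | ȳᵢ | A·x̄ᵢ | A·ȳᵢ
rectangular portion | 30400.00 | 95.00 | 80.00 | 2888000.00 | 2432000.00
triangular portion | 2000.00 | 198.33 | 53.33 | 396666.67 | 106666.67
Σ | 32400.00 |  |  | 3284666.67 | 2538666.67
x̄ = 3284666.67 / 32400.00 = 101.38 mm
ȳ = 2538666.67 / 32400.00 = 78.35 mm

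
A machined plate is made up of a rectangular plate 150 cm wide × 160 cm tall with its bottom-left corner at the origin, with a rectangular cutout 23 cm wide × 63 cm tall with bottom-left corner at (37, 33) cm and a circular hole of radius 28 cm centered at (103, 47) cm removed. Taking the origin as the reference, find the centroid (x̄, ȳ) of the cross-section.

plate: A = 150 × 160 = 24000.00, centroid at (75.00, 80.00).
hole 1: A = −(23 × 63) = -1449.00, centroid at (48.50, 64.50).
hole 2: A = −π·28² = -2463.01, centroid at (103.00, 47.00).
ΣA = 20087.99 cm², ΣAx̄ = 1476033.61 cm³, ΣAȳ = 1710778.09 cm³.
x̄ = 1476033.61/20087.99 = 73.48 cm; ȳ = 1710778.09/20087.99 = 85.16 cm.

x̄ = 73.48 cm, ȳ = 85.16 cm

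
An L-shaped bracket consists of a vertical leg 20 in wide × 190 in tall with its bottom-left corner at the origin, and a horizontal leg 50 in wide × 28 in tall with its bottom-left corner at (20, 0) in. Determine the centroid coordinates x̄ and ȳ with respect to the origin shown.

x̄ = 19.42 in, ȳ = 73.19 in

vertical leg: A = 20 × 190 = 3800.00, centroid at (10.00, 95.00).
horizontal leg: A = 50 × 28 = 1400.00, centroid at (45.00, 14.00).
ΣA = 5200.00 in², ΣAx̄ = 101000.00 in³, ΣAȳ = 380600.00 in³.
x̄ = 101000.00/5200.00 = 19.42 in; ȳ = 380600.00/5200.00 = 73.19 in.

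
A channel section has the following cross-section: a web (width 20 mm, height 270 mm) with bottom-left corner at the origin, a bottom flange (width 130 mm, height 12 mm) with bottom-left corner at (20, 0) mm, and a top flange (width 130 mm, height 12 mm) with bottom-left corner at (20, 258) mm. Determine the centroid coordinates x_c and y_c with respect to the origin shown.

x_c = 37.46 mm, y_c = 135.00 mm

Part | A | x̄ᵢ | ȳᵢ | A·x̄ᵢ | A·ȳᵢ
web | 5400.00 | 10.00 | 135.00 | 54000.00 | 729000.00
bottom flange | 1560.00 | 85.00 | 6.00 | 132600.00 | 9360.00
top flange | 1560.00 | 85.00 | 264.00 | 132600.00 | 411840.00
Σ | 8520.00 |  |  | 319200.00 | 1150200.00
x_c = 319200.00 / 8520.00 = 37.46 mm
y_c = 1150200.00 / 8520.00 = 135.00 mm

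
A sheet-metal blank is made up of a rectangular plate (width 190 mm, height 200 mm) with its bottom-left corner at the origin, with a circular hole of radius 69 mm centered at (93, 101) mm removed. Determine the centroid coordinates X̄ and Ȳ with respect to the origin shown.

Part | A | x̄ᵢ | ȳᵢ | A·x̄ᵢ | A·ȳᵢ
plate | 38000.00 | 95.00 | 100.00 | 3610000.00 | 3800000.00
hole | -14957.12 | 93.00 | 101.00 | -1391012.40 | -1510669.38
Σ | 23042.88 |  |  | 2218987.60 | 2289330.62
X̄ = 2218987.60 / 23042.88 = 96.30 mm
Ȳ = 2289330.62 / 23042.88 = 99.35 mm

X̄ = 96.30 mm, Ȳ = 99.35 mm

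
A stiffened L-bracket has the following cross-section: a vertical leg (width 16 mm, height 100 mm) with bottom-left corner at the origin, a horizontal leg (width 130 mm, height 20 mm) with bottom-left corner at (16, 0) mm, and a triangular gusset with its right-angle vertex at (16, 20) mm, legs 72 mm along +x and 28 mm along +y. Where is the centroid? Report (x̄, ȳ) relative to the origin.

x̄ = 50.64 mm, ȳ = 26.03 mm

vertical leg: A = 16 × 100 = 1600.00, centroid at (8.00, 50.00).
horizontal leg: A = 130 × 20 = 2600.00, centroid at (81.00, 10.00).
gusset: A = ½·72·28 = 1008.00, centroid at (40.00, 29.33).
ΣA = 5208.00 mm²
ΣAx̄ = (1600.00)(8.00) + (2600.00)(81.00) + (1008.00)(40.00) = 263720.00 mm³
ΣAȳ = (1600.00)(50.00) + (2600.00)(10.00) + (1008.00)(29.33) = 135568.00 mm³
x̄ = 263720.00 / 5208.00 = 50.64 mm
ȳ = 135568.00 / 5208.00 = 26.03 mm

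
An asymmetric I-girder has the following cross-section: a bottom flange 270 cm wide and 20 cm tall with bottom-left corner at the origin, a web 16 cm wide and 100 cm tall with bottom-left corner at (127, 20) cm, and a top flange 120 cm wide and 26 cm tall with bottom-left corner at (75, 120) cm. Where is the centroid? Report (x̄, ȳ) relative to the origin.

x̄ = 135.00 cm, ȳ = 57.41 cm

bottom flange: A = 270 × 20 = 5400.00, centroid at (135.00, 10.00).
web: A = 16 × 100 = 1600.00, centroid at (135.00, 70.00).
top flange: A = 120 × 26 = 3120.00, centroid at (135.00, 133.00).
ΣA = 10120.00 cm²
ΣAx̄ = (5400.00)(135.00) + (1600.00)(135.00) + (3120.00)(135.00) = 1366200.00 cm³
ΣAȳ = (5400.00)(10.00) + (1600.00)(70.00) + (3120.00)(133.00) = 580960.00 cm³
x̄ = 1366200.00 / 10120.00 = 135.00 cm
ȳ = 580960.00 / 10120.00 = 57.41 cm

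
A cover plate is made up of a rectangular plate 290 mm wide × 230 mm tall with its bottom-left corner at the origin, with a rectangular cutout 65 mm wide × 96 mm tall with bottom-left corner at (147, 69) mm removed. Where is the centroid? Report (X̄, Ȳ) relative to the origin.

plate: A = 290 × 230 = 66700.00, centroid at (145.00, 115.00).
hole: A = −(65 × 96) = -6240.00, centroid at (179.50, 117.00).
ΣA = 60460.00 mm², ΣAX̄ = 8551420.00 mm³, ΣAȲ = 6940420.00 mm³.
X̄ = 8551420.00/60460.00 = 141.44 mm; Ȳ = 6940420.00/60460.00 = 114.79 mm.

X̄ = 141.44 mm, Ȳ = 114.79 mm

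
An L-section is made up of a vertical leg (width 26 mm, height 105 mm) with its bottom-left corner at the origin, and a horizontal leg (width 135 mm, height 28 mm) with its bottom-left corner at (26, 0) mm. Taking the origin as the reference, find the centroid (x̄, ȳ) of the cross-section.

x̄ = 59.74 mm, ȳ = 30.15 mm

vertical leg: A = 26 × 105 = 2730.00, centroid at (13.00, 52.50).
horizontal leg: A = 135 × 28 = 3780.00, centroid at (93.50, 14.00).
ΣA = 6510.00 mm², ΣAx̄ = 388920.00 mm³, ΣAȳ = 196245.00 mm³.
x̄ = 388920.00/6510.00 = 59.74 mm; ȳ = 196245.00/6510.00 = 30.15 mm.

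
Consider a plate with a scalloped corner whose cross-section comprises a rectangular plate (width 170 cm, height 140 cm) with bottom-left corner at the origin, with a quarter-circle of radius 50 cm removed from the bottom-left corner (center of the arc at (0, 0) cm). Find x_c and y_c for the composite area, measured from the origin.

x_c = 90.73 cm, y_c = 74.39 cm

plate: A = 170 × 140 = 23800.00, centroid at (85.00, 70.00).
removed quarter-circle: A = −¼π·50² = -1963.50, centroid at (21.22, 21.22).
ΣA = 21836.50 cm², ΣAx_c = 1981333.33 cm³, ΣAy_c = 1624333.33 cm³.
x_c = 1981333.33/21836.50 = 90.73 cm; y_c = 1624333.33/21836.50 = 74.39 cm.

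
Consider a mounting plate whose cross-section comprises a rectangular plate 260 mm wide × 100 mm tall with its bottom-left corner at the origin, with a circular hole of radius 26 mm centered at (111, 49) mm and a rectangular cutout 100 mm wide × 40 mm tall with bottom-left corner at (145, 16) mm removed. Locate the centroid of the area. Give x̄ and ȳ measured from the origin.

x̄ = 118.95 mm, ȳ = 52.92 mm

Part | A | x̄ᵢ | ȳᵢ | A·x̄ᵢ | A·ȳᵢ
plate | 26000.00 | 130.00 | 50.00 | 3380000.00 | 1300000.00
hole 1 | -2123.72 | 111.00 | 49.00 | -235732.55 | -104062.12
hole 2 | -4000.00 | 195.00 | 36.00 | -780000.00 | -144000.00
Σ | 19876.28 |  |  | 2364267.45 | 1051937.88
x̄ = 2364267.45 / 19876.28 = 118.95 mm
ȳ = 1051937.88 / 19876.28 = 52.92 mm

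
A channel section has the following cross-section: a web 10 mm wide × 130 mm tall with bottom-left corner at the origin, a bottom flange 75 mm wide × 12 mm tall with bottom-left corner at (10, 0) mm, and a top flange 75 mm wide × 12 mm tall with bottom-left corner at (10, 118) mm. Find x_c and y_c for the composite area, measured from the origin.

x_c = 29.68 mm, y_c = 65.00 mm

web: A = 10 × 130 = 1300.00, centroid at (5.00, 65.00).
bottom flange: A = 75 × 12 = 900.00, centroid at (47.50, 6.00).
top flange: A = 75 × 12 = 900.00, centroid at (47.50, 124.00).
ΣA = 3100.00 mm²
ΣAx_c = (1300.00)(5.00) + (900.00)(47.50) + (900.00)(47.50) = 92000.00 mm³
ΣAy_c = (1300.00)(65.00) + (900.00)(6.00) + (900.00)(124.00) = 201500.00 mm³
x_c = 92000.00 / 3100.00 = 29.68 mm
y_c = 201500.00 / 3100.00 = 65.00 mm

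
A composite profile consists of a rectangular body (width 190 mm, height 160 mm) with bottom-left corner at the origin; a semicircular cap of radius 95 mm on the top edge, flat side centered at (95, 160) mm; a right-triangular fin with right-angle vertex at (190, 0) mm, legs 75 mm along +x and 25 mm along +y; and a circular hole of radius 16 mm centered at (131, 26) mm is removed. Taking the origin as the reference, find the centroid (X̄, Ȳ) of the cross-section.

Part | A | x̄ᵢ | ȳᵢ | A·x̄ᵢ | A·ȳᵢ
rectangular body | 30400.00 | 95.00 | 80.00 | 2888000.00 | 2432000.00
semicircular top | 14176.44 | 95.00 | 200.32 | 1346761.50 | 2839813.23
triangular fin | 937.50 | 215.00 | 8.33 | 201562.50 | 7812.50
hole | -804.25 | 131.00 | 26.00 | -105356.45 | -20910.44
Σ | 44709.69 |  |  | 4330967.55 | 5258715.29
X̄ = 4330967.55 / 44709.69 = 96.87 mm
Ȳ = 5258715.29 / 44709.69 = 117.62 mm

X̄ = 96.87 mm, Ȳ = 117.62 mm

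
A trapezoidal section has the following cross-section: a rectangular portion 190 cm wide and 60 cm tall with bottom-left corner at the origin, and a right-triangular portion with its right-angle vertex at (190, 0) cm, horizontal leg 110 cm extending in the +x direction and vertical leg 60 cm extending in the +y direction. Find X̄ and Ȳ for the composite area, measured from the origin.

X̄ = 124.56 cm, Ȳ = 27.76 cm

rectangular portion: A = 190 × 60 = 11400.00, centroid at (95.00, 30.00).
triangular portion: A = ½·110·60 = 3300.00, centroid at (226.67, 20.00).
ΣA = 14700.00 cm², ΣAX̄ = 1831000.00 cm³, ΣAȲ = 408000.00 cm³.
X̄ = 1831000.00/14700.00 = 124.56 cm; Ȳ = 408000.00/14700.00 = 27.76 cm.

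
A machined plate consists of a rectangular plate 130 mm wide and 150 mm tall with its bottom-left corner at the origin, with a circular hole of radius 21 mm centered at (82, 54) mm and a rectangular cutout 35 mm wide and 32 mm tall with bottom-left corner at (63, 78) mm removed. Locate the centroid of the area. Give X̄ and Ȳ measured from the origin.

X̄ = 62.59 mm, Ȳ = 75.46 mm

Part | A | x̄ᵢ | ȳᵢ | A·x̄ᵢ | A·ȳᵢ
plate | 19500.00 | 65.00 | 75.00 | 1267500.00 | 1462500.00
hole 1 | -1385.44 | 82.00 | 54.00 | -113606.27 | -74813.89
hole 2 | -1120.00 | 80.50 | 94.00 | -90160.00 | -105280.00
Σ | 16994.56 |  |  | 1063733.73 | 1282406.11
X̄ = 1063733.73 / 16994.56 = 62.59 mm
Ȳ = 1282406.11 / 16994.56 = 75.46 mm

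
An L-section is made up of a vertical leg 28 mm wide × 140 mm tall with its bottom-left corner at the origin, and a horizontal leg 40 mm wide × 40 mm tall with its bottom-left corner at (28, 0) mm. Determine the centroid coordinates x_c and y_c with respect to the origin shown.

vertical leg: A = 28 × 140 = 3920.00, centroid at (14.00, 70.00).
horizontal leg: A = 40 × 40 = 1600.00, centroid at (48.00, 20.00).
ΣA = 5520.00 mm²
ΣAx_c = (3920.00)(14.00) + (1600.00)(48.00) = 131680.00 mm³
ΣAy_c = (3920.00)(70.00) + (1600.00)(20.00) = 306400.00 mm³
x_c = 131680.00 / 5520.00 = 23.86 mm
y_c = 306400.00 / 5520.00 = 55.51 mm

x_c = 23.86 mm, y_c = 55.51 mm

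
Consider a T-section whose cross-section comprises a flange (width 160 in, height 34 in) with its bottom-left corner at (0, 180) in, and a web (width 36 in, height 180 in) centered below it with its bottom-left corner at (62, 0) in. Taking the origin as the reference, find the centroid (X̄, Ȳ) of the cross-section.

X̄ = 80.00 in, Ȳ = 138.83 in

web: A = 36 × 180 = 6480.00, centroid at (80.00, 90.00).
flange: A = 160 × 34 = 5440.00, centroid at (80.00, 197.00).
ΣA = 11920.00 in²
ΣAX̄ = (6480.00)(80.00) + (5440.00)(80.00) = 953600.00 in³
ΣAȲ = (6480.00)(90.00) + (5440.00)(197.00) = 1654880.00 in³
X̄ = 953600.00 / 11920.00 = 80.00 in
Ȳ = 1654880.00 / 11920.00 = 138.83 in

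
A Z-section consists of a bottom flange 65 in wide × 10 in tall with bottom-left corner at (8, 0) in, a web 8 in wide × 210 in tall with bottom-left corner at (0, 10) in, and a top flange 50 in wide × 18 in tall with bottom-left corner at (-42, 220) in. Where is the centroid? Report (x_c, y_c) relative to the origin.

bottom flange: A = 65 × 10 = 650.00, centroid at (40.50, 5.00).
web: A = 8 × 210 = 1680.00, centroid at (4.00, 115.00).
top flange: A = 50 × 18 = 900.00, centroid at (-17.00, 229.00).
ΣA = 3230.00 in²
ΣAx_c = (650.00)(40.50) + (1680.00)(4.00) + (900.00)(-17.00) = 17745.00 in³
ΣAy_c = (650.00)(5.00) + (1680.00)(115.00) + (900.00)(229.00) = 402550.00 in³
x_c = 17745.00 / 3230.00 = 5.49 in
y_c = 402550.00 / 3230.00 = 124.63 in

x_c = 5.49 in, y_c = 124.63 in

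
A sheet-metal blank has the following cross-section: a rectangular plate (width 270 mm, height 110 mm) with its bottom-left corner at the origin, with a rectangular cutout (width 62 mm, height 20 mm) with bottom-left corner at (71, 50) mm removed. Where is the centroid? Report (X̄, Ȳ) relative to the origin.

X̄ = 136.44 mm, Ȳ = 54.78 mm

plate: A = 270 × 110 = 29700.00, centroid at (135.00, 55.00).
hole: A = −(62 × 20) = -1240.00, centroid at (102.00, 60.00).
ΣA = 28460.00 mm², ΣAX̄ = 3883020.00 mm³, ΣAȲ = 1559100.00 mm³.
X̄ = 3883020.00/28460.00 = 136.44 mm; Ȳ = 1559100.00/28460.00 = 54.78 mm.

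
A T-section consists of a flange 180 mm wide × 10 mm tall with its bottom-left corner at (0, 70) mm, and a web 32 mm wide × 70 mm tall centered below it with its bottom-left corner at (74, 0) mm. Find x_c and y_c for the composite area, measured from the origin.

x_c = 90.00 mm, y_c = 52.82 mm

web: A = 32 × 70 = 2240.00, centroid at (90.00, 35.00).
flange: A = 180 × 10 = 1800.00, centroid at (90.00, 75.00).
ΣA = 4040.00 mm², ΣAx_c = 363600.00 mm³, ΣAy_c = 213400.00 mm³.
x_c = 363600.00/4040.00 = 90.00 mm; y_c = 213400.00/4040.00 = 52.82 mm.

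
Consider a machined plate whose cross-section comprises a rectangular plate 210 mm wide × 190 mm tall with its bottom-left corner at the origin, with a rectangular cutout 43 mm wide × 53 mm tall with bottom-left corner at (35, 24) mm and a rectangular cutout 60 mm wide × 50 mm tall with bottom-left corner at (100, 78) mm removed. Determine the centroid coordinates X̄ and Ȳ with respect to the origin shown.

Part | A | x̄ᵢ | ȳᵢ | A·x̄ᵢ | A·ȳᵢ
plate | 39900.00 | 105.00 | 95.00 | 4189500.00 | 3790500.00
hole 1 | -2279.00 | 56.50 | 50.50 | -128763.50 | -115089.50
hole 2 | -3000.00 | 130.00 | 103.00 | -390000.00 | -309000.00
Σ | 34621.00 |  |  | 3670736.50 | 3366410.50
X̄ = 3670736.50 / 34621.00 = 106.03 mm
Ȳ = 3366410.50 / 34621.00 = 97.24 mm

X̄ = 106.03 mm, Ȳ = 97.24 mm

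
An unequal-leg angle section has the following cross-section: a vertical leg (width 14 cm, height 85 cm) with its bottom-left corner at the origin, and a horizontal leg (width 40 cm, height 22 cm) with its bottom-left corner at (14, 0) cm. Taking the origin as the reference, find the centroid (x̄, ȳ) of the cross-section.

x̄ = 18.48 cm, ȳ = 29.11 cm

vertical leg: A = 14 × 85 = 1190.00, centroid at (7.00, 42.50).
horizontal leg: A = 40 × 22 = 880.00, centroid at (34.00, 11.00).
ΣA = 2070.00 cm², ΣAx̄ = 38250.00 cm³, ΣAȳ = 60255.00 cm³.
x̄ = 38250.00/2070.00 = 18.48 cm; ȳ = 60255.00/2070.00 = 29.11 cm.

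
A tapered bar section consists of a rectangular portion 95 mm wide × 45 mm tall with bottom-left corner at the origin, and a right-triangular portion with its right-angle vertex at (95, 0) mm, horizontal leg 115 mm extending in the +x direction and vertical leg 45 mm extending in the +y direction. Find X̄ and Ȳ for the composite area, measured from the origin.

X̄ = 79.86 mm, Ȳ = 19.67 mm

rectangular portion: A = 95 × 45 = 4275.00, centroid at (47.50, 22.50).
triangular portion: A = ½·115·45 = 2587.50, centroid at (133.33, 15.00).
ΣA = 6862.50 mm²
ΣAX̄ = (4275.00)(47.50) + (2587.50)(133.33) = 548062.50 mm³
ΣAȲ = (4275.00)(22.50) + (2587.50)(15.00) = 135000.00 mm³
X̄ = 548062.50 / 6862.50 = 79.86 mm
Ȳ = 135000.00 / 6862.50 = 19.67 mm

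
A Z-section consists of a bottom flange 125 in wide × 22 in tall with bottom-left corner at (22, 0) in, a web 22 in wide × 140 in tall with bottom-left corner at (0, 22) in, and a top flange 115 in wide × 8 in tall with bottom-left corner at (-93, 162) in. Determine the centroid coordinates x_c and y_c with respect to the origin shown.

x_c = 34.61 in, y_c = 69.09 in

bottom flange: A = 125 × 22 = 2750.00, centroid at (84.50, 11.00).
web: A = 22 × 140 = 3080.00, centroid at (11.00, 92.00).
top flange: A = 115 × 8 = 920.00, centroid at (-35.50, 166.00).
ΣA = 6750.00 in², ΣAx_c = 233595.00 in³, ΣAy_c = 466330.00 in³.
x_c = 233595.00/6750.00 = 34.61 in; y_c = 466330.00/6750.00 = 69.09 in.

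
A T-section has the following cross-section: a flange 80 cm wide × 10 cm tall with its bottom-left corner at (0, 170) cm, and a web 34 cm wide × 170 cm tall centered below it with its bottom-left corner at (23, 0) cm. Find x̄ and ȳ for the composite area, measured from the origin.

x̄ = 40.00 cm, ȳ = 95.94 cm

Part | A | x̄ᵢ | ȳᵢ | A·x̄ᵢ | A·ȳᵢ
web | 5780.00 | 40.00 | 85.00 | 231200.00 | 491300.00
flange | 800.00 | 40.00 | 175.00 | 32000.00 | 140000.00
Σ | 6580.00 |  |  | 263200.00 | 631300.00
x̄ = 263200.00 / 6580.00 = 40.00 cm
ȳ = 631300.00 / 6580.00 = 95.94 cm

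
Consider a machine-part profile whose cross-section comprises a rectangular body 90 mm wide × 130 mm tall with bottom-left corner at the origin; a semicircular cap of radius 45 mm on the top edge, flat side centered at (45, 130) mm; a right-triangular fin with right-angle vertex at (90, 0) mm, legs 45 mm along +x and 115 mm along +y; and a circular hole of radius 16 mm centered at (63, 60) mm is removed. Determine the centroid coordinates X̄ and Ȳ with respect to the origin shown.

X̄ = 53.45 mm, Ȳ = 77.15 mm

Part | A | x̄ᵢ | ȳᵢ | A·x̄ᵢ | A·ȳᵢ
rectangular body | 11700.00 | 45.00 | 65.00 | 526500.00 | 760500.00
semicircular top | 3180.86 | 45.00 | 149.10 | 143138.82 | 474262.13
triangular fin | 2587.50 | 105.00 | 38.33 | 271687.50 | 99187.50
hole | -804.25 | 63.00 | 60.00 | -50667.61 | -48254.86
Σ | 16664.11 |  |  | 890658.71 | 1285694.77
X̄ = 890658.71 / 16664.11 = 53.45 mm
Ȳ = 1285694.77 / 16664.11 = 77.15 mm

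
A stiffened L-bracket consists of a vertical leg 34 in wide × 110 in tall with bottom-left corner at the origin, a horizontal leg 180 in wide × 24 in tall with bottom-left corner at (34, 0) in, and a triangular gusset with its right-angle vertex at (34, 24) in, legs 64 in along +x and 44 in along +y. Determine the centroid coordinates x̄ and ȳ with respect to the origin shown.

vertical leg: A = 34 × 110 = 3740.00, centroid at (17.00, 55.00).
horizontal leg: A = 180 × 24 = 4320.00, centroid at (124.00, 12.00).
gusset: A = ½·64·44 = 1408.00, centroid at (55.33, 38.67).
ΣA = 9468.00 in²
ΣAx̄ = (3740.00)(17.00) + (4320.00)(124.00) + (1408.00)(55.33) = 677169.33 in³
ΣAȳ = (3740.00)(55.00) + (4320.00)(12.00) + (1408.00)(38.67) = 311982.67 in³
x̄ = 677169.33 / 9468.00 = 71.52 in
ȳ = 311982.67 / 9468.00 = 32.95 in

x̄ = 71.52 in, ȳ = 32.95 in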